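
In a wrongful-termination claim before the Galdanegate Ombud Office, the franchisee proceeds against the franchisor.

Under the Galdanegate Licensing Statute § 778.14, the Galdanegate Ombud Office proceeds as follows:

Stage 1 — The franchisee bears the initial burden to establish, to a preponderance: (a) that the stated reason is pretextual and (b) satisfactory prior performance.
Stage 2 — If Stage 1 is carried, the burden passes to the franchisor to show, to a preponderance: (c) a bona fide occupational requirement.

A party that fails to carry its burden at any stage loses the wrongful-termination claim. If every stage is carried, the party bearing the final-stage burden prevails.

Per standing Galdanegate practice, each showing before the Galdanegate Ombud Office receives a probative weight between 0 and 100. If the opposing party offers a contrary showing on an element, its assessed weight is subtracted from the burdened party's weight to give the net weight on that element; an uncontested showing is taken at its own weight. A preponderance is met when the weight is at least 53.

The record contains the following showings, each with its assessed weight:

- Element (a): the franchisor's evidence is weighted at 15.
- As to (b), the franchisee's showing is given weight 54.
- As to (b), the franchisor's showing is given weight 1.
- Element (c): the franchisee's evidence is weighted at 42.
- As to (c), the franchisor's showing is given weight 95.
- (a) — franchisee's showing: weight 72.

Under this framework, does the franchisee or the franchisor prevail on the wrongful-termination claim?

Stage 1 — burden on franchisee; standard: a preponderance (weight is at least 53).
    (a): 72 − 15 = 57 ≥ 53 [met]
    (b): 54 − 1 = 53 ≥ 53 [met]
  All elements met. The burden passes to the franchisor.
Stage 2 — burden on franchisor; standard: a preponderance (weight is at least 53).
    (c): 95 − 42 = 53 ≥ 53 [met]
  All elements met at the final stage.
With every stage satisfied, the franchisor prevails.

franchisor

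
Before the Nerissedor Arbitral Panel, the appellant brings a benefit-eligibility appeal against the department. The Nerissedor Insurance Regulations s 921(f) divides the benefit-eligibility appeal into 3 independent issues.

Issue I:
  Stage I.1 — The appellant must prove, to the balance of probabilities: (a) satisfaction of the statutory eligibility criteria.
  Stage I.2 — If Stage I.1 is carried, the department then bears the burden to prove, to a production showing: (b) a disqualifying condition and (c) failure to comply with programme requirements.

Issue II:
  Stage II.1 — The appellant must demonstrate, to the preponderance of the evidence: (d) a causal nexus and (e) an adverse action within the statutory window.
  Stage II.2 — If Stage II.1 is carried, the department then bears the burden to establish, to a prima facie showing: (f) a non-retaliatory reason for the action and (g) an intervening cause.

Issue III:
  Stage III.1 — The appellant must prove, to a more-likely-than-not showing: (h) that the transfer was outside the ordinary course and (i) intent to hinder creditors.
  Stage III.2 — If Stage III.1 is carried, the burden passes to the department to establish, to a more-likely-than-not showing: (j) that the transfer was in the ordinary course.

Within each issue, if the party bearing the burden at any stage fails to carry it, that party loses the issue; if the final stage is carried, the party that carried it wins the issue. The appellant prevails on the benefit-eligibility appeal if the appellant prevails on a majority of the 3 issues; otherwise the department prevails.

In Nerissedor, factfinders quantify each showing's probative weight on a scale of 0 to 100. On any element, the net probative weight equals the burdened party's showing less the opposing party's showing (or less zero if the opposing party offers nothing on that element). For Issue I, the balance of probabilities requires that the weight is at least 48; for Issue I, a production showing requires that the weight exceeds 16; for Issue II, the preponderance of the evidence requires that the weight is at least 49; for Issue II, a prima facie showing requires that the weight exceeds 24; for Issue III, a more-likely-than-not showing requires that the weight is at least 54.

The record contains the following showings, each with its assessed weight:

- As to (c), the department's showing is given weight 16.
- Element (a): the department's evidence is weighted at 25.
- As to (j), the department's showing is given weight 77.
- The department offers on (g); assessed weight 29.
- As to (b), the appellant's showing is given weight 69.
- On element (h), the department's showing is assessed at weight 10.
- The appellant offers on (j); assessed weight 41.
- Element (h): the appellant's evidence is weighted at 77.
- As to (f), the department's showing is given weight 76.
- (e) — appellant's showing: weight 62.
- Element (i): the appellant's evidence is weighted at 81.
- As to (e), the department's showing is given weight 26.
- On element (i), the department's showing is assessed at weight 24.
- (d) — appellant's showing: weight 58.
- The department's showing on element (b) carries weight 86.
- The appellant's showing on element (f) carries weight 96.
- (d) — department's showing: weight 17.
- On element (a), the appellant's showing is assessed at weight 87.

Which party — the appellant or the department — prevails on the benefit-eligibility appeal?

appellant

— Issue I —
Stage I.1 (appellant, the balance of probabilities, weight is at least 48): (a) net 87−25=62 ≥ 48 — meets.
  All elements met. The burden passes to the department.
Stage I.2 (department, a production showing, weight exceeds 16): (b) net 86−69=17 > 16 — meets; (c) 16 ≤ 16 — fails.
  Stage I.2 not carried; the department fails its burden.
The appellant prevails on this issue.
— Issue II —
At Stage II.1 the appellant must meet the preponderance of the evidence (weight is at least 49): on (d) the weight is 58 less the opposing 17 gives net 41, which does not reach 49, so (d) does not meet the standard; on (e) the weight is 62 less the opposing 26 gives net 36, < 49, so (e) does not meet the standard.
  Not every element is met, so the appellant fails to carry Stage II.1.
The department prevails on this issue.
— Issue III —
At Stage III.1 the appellant must meet a more-likely-than-not showing (weight is at least 54): on (h) the weight is 77 less the opposing 10 gives net 67, ≥ 54, so (h) meets the standard; on (i) the weight is 81 less the opposing 24 gives net 57, which does reach 54, so (i) meets the standard.
  Stage III.1 is satisfied; the onus moves to the department.
At Stage III.2 the department must meet a more-likely-than-not showing (weight is at least 54): on (j) the weight is 77 less the opposing 41 gives net 36, < 54, so (j) does not meet the standard.
  Stage III.2 not carried; the department fails its burden.
The appellant prevails on this issue.
Per-issue: Issue I → appellant; Issue II → department; Issue III → appellant. The appellant must prevail on a majority of issues; overall, the appellant prevails.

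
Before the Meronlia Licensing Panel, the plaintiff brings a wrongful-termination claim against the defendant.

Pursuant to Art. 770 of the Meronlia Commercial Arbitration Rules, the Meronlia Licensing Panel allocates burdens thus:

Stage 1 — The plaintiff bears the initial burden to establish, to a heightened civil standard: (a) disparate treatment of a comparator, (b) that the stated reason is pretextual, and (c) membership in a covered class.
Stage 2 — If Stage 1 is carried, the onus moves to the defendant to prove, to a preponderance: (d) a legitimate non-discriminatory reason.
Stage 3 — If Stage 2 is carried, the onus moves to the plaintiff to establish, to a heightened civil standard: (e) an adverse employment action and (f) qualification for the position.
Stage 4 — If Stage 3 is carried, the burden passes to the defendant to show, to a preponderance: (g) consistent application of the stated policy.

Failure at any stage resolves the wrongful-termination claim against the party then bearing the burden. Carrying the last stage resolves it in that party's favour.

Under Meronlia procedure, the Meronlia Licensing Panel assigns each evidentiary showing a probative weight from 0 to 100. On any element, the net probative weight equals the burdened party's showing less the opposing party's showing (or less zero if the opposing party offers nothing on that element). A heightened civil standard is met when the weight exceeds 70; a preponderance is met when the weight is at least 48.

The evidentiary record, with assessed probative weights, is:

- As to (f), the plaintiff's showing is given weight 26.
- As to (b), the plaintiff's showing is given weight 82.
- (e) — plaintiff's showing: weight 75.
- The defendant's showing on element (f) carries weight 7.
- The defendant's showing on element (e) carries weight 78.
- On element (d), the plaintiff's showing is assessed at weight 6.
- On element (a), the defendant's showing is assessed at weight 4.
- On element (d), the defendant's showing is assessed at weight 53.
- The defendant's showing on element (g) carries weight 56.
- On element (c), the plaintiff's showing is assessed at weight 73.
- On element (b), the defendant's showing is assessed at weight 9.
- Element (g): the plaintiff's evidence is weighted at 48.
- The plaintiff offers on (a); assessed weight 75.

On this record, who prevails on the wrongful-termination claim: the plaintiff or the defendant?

plaintiff

Stage 1 (plaintiff, a heightened civil standard, weight exceeds 70): (a) net 75−4=71 > 70 — meets; (b) net 82−9=73 > 70 — meets; (c) 73 > 70 — meets.
  Stage 1 carried; the burden shifts to the defendant.
Stage 2 (defendant, a preponderance, weight is at least 48): (d) net 53−6=47 < 48 — fails.
  Not every element is met, so the defendant fails to carry Stage 2.
The plaintiff prevails.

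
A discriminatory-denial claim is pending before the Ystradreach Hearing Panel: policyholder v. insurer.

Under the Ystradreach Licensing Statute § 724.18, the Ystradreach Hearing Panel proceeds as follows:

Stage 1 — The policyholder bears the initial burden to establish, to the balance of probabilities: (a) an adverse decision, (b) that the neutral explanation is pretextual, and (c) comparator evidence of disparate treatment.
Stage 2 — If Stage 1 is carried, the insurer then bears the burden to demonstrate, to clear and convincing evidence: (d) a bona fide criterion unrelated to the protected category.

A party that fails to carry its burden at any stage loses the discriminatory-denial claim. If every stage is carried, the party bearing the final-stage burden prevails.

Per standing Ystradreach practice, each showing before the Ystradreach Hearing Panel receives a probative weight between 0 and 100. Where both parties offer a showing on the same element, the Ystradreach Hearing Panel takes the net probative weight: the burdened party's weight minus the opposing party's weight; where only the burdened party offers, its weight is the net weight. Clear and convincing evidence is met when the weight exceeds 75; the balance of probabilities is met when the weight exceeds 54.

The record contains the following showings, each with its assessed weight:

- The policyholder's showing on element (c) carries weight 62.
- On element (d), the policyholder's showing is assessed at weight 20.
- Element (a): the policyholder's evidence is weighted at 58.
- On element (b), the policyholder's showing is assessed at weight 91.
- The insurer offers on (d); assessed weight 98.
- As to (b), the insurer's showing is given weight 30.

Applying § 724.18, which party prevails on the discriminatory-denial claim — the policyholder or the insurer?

Stage 1 (policyholder, the balance of probabilities, weight exceeds 54): (a) 58 > 54 — meets; (b) net 91−30=61 > 54 — meets; (c) 62 > 54 — meets.
  Stage 1 is satisfied; the onus moves to the insurer.
Stage 2 (insurer, clear and convincing evidence, weight exceeds 75): (d) net 98−20=78 > 75 — meets.
  All elements met at the final stage.
Every stage carried; the insurer prevails.

insurer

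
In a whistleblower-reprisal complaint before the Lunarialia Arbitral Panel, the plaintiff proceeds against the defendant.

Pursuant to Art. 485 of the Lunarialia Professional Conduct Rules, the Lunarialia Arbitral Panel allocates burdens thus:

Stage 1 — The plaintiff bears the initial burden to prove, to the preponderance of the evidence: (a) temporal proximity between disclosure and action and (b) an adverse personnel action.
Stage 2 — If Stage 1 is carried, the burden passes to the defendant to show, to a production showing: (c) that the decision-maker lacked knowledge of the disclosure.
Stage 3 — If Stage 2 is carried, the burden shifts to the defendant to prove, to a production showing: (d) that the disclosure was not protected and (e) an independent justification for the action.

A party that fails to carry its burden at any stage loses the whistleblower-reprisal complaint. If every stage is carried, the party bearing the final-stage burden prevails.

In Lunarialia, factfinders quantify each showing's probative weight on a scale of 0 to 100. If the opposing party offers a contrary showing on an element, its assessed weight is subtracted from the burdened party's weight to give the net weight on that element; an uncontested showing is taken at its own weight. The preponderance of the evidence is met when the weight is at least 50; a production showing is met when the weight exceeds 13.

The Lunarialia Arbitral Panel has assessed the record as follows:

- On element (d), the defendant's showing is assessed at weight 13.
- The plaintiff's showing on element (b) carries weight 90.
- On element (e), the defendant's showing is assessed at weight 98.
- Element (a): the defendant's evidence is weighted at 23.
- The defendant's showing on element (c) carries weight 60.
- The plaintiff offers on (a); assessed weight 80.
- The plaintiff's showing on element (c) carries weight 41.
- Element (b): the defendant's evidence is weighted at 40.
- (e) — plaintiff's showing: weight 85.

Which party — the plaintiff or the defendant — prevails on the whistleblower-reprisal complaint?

Stage 1 (plaintiff, the preponderance of the evidence, weight is at least 50): (a) net 80−23=57 ≥ 50 — meets; (b) net 90−40=50 ≥ 50 — meets.
  The plaintiff carries Stage 1; the defendant now bears the burden.
Stage 2 (defendant, a production showing, weight exceeds 13): (c) net 60−41=19 > 13 — meets.
  Stage 2 is satisfied; the defendant continues to bear the burden.
Stage 3 (defendant, a production showing, weight exceeds 13): (d) 13 ≤ 13 — fails; (e) net 98−85=13 ≤ 13 — fails.
  Not every element is met, so the defendant fails to carry Stage 3.
So the plaintiff prevails.

plaintiff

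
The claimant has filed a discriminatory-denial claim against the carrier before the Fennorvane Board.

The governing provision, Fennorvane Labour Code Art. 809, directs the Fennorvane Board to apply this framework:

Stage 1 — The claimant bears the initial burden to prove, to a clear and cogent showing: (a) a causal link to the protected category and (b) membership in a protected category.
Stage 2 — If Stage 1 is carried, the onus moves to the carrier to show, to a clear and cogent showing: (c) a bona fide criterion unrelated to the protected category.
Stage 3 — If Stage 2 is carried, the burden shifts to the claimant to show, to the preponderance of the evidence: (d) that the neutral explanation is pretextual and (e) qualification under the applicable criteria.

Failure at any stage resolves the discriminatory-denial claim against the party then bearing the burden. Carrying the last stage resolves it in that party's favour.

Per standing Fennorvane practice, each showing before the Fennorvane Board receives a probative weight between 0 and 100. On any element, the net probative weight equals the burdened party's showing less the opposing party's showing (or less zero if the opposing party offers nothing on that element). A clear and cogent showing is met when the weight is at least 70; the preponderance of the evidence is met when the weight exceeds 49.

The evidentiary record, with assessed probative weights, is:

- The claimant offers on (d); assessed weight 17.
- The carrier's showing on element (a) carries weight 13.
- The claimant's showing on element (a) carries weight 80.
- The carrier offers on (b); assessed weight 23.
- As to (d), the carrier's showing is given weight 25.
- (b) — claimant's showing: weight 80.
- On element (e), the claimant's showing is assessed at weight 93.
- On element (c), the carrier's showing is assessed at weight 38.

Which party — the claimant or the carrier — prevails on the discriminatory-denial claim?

carrier

At Stage 1 the claimant must meet a clear and cogent showing (weight is at least 70): on (a) the weight is 80 less the opposing 13 gives net 67, which does not reach 70, so (a) does not meet the standard; on (b) the weight is 80 less the opposing 23 gives net 57, which does not reach 70, so (b) does not meet the standard.
  The claimant does not carry Stage 1.
The analysis ends at Stage 1; the carrier prevails.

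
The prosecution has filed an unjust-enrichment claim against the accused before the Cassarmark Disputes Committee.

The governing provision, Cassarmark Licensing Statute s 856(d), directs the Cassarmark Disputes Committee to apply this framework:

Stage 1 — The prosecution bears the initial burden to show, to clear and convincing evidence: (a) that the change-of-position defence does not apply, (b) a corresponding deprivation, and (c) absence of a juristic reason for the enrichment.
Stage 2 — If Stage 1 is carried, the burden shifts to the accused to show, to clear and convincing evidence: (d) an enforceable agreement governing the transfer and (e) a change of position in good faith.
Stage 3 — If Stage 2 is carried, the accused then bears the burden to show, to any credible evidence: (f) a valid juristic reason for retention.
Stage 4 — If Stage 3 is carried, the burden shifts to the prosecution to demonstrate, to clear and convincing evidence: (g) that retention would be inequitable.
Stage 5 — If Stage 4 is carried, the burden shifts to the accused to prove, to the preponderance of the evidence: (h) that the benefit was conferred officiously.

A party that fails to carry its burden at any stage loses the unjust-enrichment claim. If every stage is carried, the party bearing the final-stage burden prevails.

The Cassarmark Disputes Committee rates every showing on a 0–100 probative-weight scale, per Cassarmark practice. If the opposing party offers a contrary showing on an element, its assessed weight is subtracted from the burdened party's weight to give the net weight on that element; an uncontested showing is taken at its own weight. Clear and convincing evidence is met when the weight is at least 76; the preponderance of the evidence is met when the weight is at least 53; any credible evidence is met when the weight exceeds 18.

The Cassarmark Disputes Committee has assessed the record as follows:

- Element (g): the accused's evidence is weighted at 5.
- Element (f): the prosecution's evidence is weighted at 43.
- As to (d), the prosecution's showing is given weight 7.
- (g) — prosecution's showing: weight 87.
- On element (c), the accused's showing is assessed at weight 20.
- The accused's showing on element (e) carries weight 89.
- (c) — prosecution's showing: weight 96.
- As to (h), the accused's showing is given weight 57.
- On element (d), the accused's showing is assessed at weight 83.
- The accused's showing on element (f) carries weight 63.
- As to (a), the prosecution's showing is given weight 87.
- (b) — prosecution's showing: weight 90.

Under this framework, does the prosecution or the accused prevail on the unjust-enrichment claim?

Stage 1 (prosecution, clear and convincing evidence, weight is at least 76): (a) 87 ≥ 76 — meets; (b) 90 ≥ 76 — meets; (c) net 96−20=76 ≥ 76 — meets.
  All elements met. The burden passes to the accused.
Stage 2 (accused, clear and convincing evidence, weight is at least 76): (d) net 83−7=76 ≥ 76 — meets; (e) 89 ≥ 76 — meets.
  All elements met. The accused retains the burden for Stage 3.
Stage 3 (accused, any credible evidence, weight exceeds 18): (f) net 63−43=20 > 18 — meets.
  The accused carries Stage 3; the prosecution now bears the burden.
Stage 4 (prosecution, clear and convincing evidence, weight is at least 76): (g) net 87−5=82 ≥ 76 — meets.
  All elements met. The burden passes to the accused.
Stage 5 (accused, the preponderance of the evidence, weight is at least 53): (h) 57 ≥ 53 — meets.
  The accused carries the last stage.
Every stage carried; the accused prevails.

accused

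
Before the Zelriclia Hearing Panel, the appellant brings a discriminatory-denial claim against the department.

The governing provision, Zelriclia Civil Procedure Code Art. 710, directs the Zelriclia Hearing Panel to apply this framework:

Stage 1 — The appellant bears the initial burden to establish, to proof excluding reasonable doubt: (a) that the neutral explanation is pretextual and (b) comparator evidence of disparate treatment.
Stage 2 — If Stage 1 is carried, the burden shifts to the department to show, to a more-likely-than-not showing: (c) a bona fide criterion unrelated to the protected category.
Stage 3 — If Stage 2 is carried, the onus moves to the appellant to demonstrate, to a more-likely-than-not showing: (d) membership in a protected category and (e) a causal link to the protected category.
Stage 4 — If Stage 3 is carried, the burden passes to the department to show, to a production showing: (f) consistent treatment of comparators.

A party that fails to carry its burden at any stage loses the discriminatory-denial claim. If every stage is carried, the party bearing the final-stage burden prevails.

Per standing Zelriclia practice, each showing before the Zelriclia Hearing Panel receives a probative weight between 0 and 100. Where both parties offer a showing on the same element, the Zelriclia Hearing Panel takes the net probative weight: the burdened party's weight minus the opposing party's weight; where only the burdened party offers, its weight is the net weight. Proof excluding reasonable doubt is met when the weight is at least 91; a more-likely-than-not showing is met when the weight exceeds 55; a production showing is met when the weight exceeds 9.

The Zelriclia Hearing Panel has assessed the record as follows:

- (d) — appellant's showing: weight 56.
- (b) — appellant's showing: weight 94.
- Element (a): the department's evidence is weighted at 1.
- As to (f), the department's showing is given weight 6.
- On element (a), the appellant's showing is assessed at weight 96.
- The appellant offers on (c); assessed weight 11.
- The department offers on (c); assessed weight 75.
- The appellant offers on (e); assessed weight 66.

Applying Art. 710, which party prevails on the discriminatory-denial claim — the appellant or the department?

Stage 1 — burden on appellant; standard: proof excluding reasonable doubt (weight is at least 91).
    (a): 96 − 1 = 95 ≥ 91 [met]
    (b): 94 ≥ 91 [met]
  Stage 1 carried; the burden shifts to the department.
Stage 2 — burden on department; standard: a more-likely-than-not showing (weight exceeds 55).
    (c): 75 − 11 = 64 > 55 [met]
  The department carries Stage 2; the appellant now bears the burden.
Stage 3 — burden on appellant; standard: a more-likely-than-not showing (weight exceeds 55).
    (d): 56 > 55 [met]
    (e): 66 > 55 [met]
  All elements met. The burden passes to the department.
Stage 4 — burden on department; standard: a production showing (weight exceeds 9).
    (f): 6 ≤ 9 [not met]
  Stage 4 not carried; the department fails its burden.
The analysis ends at Stage 4; the appellant prevails.

appellant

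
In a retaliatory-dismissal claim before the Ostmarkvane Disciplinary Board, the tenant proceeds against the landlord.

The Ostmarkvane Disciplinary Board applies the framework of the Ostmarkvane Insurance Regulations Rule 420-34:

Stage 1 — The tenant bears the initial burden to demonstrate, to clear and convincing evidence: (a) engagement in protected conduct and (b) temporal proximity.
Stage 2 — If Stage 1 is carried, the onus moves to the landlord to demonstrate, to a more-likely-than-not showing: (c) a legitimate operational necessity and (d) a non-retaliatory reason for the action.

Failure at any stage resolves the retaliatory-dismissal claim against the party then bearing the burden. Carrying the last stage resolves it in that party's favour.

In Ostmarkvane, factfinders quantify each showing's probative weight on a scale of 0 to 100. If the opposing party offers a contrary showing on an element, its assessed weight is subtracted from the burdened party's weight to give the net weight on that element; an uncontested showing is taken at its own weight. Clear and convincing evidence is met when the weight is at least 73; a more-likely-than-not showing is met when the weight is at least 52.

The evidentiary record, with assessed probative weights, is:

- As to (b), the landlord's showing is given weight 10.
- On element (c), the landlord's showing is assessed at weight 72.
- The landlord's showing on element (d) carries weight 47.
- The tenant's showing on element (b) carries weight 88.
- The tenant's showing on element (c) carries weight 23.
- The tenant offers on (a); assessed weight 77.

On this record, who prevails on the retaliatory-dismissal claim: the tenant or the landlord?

Stage 1 — burden on tenant; standard: clear and convincing evidence (weight is at least 73).
    (a): 77 ≥ 73 [met]
    (b): 88 − 10 = 78 ≥ 73 [met]
  Stage 1 is satisfied; the onus moves to the landlord.
Stage 2 — burden on landlord; standard: a more-likely-than-not showing (weight is at least 52).
    (c): 72 − 23 = 49 < 52 [not met]
    (d): 47 < 52 [not met]
  Not every element is met, so the landlord fails to carry Stage 2.
The tenant prevails.

tenant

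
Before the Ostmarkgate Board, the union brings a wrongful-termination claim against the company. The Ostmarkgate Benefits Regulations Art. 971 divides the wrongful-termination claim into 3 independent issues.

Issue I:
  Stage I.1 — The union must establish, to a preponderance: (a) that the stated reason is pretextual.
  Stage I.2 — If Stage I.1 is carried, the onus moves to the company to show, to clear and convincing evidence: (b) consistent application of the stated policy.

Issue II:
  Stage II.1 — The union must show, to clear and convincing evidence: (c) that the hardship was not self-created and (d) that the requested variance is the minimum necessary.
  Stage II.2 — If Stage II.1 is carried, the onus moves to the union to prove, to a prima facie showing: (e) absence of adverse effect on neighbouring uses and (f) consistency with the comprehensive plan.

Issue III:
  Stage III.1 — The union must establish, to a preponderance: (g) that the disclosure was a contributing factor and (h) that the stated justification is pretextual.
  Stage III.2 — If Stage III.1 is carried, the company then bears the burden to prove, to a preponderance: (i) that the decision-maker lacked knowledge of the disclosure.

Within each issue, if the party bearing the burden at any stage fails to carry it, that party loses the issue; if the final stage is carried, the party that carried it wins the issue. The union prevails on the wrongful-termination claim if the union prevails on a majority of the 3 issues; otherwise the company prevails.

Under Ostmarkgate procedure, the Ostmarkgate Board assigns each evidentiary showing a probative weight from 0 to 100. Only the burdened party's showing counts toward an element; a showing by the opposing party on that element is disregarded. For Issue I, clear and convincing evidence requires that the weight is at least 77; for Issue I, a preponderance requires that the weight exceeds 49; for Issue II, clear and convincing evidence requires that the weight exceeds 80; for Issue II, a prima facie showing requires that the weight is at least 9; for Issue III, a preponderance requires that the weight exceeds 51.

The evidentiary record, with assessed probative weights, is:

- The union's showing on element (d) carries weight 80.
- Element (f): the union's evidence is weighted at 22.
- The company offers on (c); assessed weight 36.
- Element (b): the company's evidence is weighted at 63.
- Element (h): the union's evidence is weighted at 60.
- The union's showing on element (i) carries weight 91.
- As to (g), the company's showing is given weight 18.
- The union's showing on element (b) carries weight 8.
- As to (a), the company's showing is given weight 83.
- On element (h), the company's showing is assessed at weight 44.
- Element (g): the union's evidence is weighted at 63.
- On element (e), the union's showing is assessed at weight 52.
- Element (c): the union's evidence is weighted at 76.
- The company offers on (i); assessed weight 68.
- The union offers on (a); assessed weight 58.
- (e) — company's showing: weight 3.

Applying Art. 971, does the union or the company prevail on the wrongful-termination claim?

— Issue I —
Stage I.1 — burden on union; standard: a preponderance (weight exceeds 49).
    (a): 58 (company's 83 disregarded) > 49 [met]
  The union carries Stage I.1; the company now bears the burden.
Stage I.2 — burden on company; standard: clear and convincing evidence (weight is at least 77).
    (b): 63 (union's 8 disregarded) < 77 [not met]
  The company does not carry Stage I.2.
The analysis ends at Stage I.2; the union prevails on this issue.
— Issue II —
At Stage II.1 the union must meet clear and convincing evidence (weight exceeds 80): on (c) the weight is 76 (the company's 36 is given no effect), which does not exceed 80, so (c) does not meet the standard; on (d) the weight is 80, which does not exceed 80, so (d) does not meet the standard.
  The union does not carry Stage II.1.
So the company prevails on this issue.
— Issue III —
Stage III.1 (union, a preponderance, weight exceeds 51): (g) 63 (company's 18 disregarded) > 51 — meets; (h) 60 (company's 44 disregarded) > 51 — meets.
  Stage III.1 carried; the burden shifts to the company.
Stage III.2 (company, a preponderance, weight exceeds 51): (i) 68 (union's 91 disregarded) > 51 — meets.
  The company carries the last stage.
Every stage carried; the company prevails on this issue.
Per-issue: Issue I → union; Issue II → company; Issue III → company. The union must prevail on a majority of issues; overall, the company prevails.

company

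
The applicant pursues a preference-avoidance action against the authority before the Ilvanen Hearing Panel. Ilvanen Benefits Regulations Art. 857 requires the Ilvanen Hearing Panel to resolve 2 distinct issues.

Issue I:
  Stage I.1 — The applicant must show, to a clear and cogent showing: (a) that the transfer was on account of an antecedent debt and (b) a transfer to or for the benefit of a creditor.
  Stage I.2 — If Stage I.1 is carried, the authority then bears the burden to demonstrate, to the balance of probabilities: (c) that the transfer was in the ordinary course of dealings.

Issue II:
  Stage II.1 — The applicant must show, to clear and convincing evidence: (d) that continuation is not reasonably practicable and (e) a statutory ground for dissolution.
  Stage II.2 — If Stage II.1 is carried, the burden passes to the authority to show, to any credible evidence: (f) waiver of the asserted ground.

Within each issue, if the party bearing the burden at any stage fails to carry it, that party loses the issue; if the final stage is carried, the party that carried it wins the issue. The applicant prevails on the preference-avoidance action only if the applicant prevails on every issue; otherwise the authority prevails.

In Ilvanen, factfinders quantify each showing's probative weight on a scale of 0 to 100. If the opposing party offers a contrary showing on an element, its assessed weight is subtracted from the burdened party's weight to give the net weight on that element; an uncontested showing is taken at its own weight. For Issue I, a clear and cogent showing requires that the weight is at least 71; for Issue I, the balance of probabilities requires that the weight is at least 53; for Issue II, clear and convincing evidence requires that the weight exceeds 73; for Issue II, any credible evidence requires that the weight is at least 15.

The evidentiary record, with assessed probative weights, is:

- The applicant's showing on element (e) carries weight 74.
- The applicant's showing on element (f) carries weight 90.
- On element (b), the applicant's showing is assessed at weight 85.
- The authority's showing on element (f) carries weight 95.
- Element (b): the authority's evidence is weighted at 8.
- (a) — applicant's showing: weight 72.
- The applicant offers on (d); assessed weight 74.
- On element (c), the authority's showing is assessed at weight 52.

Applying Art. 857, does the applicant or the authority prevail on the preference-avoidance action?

— Issue I —
Stage I.1 — burden on applicant; standard: a clear and cogent showing (weight is at least 71).
    (a): 72 ≥ 71 [met]
    (b): 85 − 8 = 77 ≥ 71 [met]
  Stage I.1 carried; the burden shifts to the authority.
Stage I.2 — burden on authority; standard: the balance of probabilities (weight is at least 53).
    (c): 52 < 53 [not met]
  The authority does not carry Stage I.2.
The analysis ends at Stage I.2; the applicant prevails on this issue.
— Issue II —
Stage II.1 — burden on applicant; standard: clear and convincing evidence (weight exceeds 73).
    (d): 74 > 73 [met]
    (e): 74 > 73 [met]
  All elements met. The burden passes to the authority.
Stage II.2 — burden on authority; standard: any credible evidence (weight is at least 15).
    (f): 95 − 90 = 5 < 15 [not met]
  The authority does not carry Stage II.2.
The analysis ends at Stage II.2; the applicant prevails on this issue.
Per-issue: Issue I → applicant; Issue II → applicant. The applicant must prevail on every issue; overall, the applicant prevails.

applicant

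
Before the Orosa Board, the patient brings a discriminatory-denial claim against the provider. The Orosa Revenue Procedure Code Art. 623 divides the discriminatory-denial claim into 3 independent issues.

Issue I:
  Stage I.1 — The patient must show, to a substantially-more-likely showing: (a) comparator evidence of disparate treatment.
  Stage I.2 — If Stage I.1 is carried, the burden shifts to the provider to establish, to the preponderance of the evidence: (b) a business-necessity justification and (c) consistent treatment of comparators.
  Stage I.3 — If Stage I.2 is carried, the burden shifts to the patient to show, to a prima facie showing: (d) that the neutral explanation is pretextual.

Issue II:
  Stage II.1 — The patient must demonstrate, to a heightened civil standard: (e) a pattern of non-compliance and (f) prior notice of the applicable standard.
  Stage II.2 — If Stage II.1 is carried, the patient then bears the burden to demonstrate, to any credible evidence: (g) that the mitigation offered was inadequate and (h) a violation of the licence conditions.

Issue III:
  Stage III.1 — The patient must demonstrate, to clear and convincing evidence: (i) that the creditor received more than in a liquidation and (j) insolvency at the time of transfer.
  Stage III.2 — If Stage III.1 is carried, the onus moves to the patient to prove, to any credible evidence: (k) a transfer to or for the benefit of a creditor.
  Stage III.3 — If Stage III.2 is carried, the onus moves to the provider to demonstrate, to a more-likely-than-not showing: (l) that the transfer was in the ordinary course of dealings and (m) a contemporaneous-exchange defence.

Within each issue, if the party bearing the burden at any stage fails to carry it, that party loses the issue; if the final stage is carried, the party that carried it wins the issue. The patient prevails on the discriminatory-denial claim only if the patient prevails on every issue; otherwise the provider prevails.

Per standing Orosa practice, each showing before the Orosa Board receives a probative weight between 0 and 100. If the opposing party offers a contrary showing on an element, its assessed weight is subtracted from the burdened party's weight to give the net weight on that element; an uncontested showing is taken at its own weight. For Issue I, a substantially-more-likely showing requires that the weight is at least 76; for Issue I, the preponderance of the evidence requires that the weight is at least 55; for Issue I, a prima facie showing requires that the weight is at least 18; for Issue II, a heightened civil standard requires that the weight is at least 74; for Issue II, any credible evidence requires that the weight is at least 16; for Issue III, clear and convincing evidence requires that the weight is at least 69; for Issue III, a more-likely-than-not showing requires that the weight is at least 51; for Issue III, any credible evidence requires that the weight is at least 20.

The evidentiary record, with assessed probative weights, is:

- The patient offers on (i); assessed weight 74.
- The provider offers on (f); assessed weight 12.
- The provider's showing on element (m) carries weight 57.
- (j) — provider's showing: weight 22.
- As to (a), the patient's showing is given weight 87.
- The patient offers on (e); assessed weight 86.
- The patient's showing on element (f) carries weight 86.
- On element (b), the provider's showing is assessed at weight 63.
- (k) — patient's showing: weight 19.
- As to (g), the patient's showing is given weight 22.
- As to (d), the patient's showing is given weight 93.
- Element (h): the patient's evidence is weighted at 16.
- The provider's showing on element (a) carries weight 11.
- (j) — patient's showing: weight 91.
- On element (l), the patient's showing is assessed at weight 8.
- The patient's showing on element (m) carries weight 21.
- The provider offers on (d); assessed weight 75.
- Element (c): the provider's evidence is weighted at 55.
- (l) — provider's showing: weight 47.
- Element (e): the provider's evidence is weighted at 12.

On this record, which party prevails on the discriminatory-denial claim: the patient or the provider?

provider

— Issue I —
At Stage I.1 the patient must meet a substantially-more-likely showing (weight is at least 76): on (a) the weight is 87 less the opposing 11 gives net 76, ≥ 76, so (a) meets the standard.
  All elements met. The burden passes to the provider.
At Stage I.2 the provider must meet the preponderance of the evidence (weight is at least 55): on (b) the weight is 63, which does reach 55, so (b) meets the standard; on (c) the weight is 55, which does reach 55, so (c) meets the standard.
  Stage I.2 carried; the burden shifts to the patient.
At Stage I.3 the patient must meet a prima facie showing (weight is at least 18): on (d) the weight is 93 less the opposing 75 gives net 18, ≥ 18, so (d) meets the standard.
  All elements met at the final stage.
Every stage carried; the patient prevails on this issue.
— Issue II —
Stage II.1 — burden on patient; standard: a heightened civil standard (weight is at least 74).
    (e): 86 − 12 = 74 ≥ 74 [met]
    (f): 86 − 12 = 74 ≥ 74 [met]
  All elements met. The patient retains the burden for Stage II.2.
Stage II.2 — burden on patient; standard: any credible evidence (weight is at least 16).
    (g): 22 ≥ 16 [met]
    (h): 16 ≥ 16 [met]
  The patient carries the last stage.
With every stage satisfied, the patient prevails on this issue.
— Issue III —
At Stage III.1 the patient must meet clear and convincing evidence (weight is at least 69): on (i) the weight is 74, which does reach 69, so (i) meets the standard; on (j) the weight is 91 less the opposing 22 gives net 69, ≥ 69, so (j) meets the standard.
  All elements met. The patient retains the burden for Stage III.2.
At Stage III.2 the patient must meet any credible evidence (weight is at least 20): on (k) the weight is 19, < 20, so (k) does not meet the standard.
  Stage III.2 not carried; the patient fails its burden.
So the provider prevails on this issue.
Per-issue: Issue I → patient; Issue II → patient; Issue III → provider. The patient must prevail on every issue; overall, the provider prevails.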